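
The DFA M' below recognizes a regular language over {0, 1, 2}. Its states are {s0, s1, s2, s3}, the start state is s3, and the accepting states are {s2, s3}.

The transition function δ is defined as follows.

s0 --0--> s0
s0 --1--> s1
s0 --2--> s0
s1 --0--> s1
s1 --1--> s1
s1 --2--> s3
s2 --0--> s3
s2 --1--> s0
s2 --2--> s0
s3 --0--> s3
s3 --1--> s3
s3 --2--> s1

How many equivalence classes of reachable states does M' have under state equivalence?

First remove the unreachable states {s0,s2}; 2 states remain.
Start with accepting vs non-accepting: {s3} | {s1}.
Stable partition: {s3} | {s1} — 2 equivalence classes.

2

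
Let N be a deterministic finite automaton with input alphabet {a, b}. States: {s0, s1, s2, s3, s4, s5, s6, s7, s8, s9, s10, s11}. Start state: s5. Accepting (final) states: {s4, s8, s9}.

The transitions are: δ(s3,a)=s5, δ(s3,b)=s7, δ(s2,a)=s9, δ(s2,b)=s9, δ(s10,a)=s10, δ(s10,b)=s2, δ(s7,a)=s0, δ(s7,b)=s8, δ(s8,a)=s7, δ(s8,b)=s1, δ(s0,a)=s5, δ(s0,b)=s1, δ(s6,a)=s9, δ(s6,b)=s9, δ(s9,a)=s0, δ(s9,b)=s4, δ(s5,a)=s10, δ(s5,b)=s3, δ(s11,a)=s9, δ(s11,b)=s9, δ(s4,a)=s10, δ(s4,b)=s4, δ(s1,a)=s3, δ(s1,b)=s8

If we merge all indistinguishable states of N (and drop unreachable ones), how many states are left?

8

First remove the unreachable states {s6,s11}; 10 states remain.
P0 = {s4,s8,s9} | {s0,s1,s2,s3,s5,s7,s10}.
Split {s4,s8,s9} by δ(·,b) → {s4,s9} and {s8}.
On input a, block {s0,s1,s2,s3,s5,s7,s10} splits into {s0,s1,s3,s5,s7,s10} and {s2}.
Refine {s0,s1,s3,s5,s7,s10} on symbol b: members go to different blocks, giving {s0,s3,s5} and {s1,s7} and {s10}.
Split {s4,s9} by δ(·,a) → {s4} and {s9}.
Split {s0,s3,s5} by δ(·,a) → {s0,s3} and {s5}.
No further refinement is possible. Final partition (8 blocks): {s4} | {s0,s3} | {s8} | {s2} | {s1,s7} | {s10} | {s9} | {s5}.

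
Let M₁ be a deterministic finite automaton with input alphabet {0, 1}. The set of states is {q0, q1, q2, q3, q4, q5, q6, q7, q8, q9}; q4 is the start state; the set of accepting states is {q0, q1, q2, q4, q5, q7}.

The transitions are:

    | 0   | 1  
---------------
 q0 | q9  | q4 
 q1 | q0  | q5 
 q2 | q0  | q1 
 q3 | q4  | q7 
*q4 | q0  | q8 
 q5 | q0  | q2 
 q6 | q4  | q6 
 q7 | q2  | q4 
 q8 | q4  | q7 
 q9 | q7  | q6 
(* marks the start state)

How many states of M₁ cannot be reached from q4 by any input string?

1

Starting at q4 and following transitions, the reachable set is {q0, q1, q2, q4, q5, q6, q7, q8, q9}. That leaves q3 unreachable — 1 in total.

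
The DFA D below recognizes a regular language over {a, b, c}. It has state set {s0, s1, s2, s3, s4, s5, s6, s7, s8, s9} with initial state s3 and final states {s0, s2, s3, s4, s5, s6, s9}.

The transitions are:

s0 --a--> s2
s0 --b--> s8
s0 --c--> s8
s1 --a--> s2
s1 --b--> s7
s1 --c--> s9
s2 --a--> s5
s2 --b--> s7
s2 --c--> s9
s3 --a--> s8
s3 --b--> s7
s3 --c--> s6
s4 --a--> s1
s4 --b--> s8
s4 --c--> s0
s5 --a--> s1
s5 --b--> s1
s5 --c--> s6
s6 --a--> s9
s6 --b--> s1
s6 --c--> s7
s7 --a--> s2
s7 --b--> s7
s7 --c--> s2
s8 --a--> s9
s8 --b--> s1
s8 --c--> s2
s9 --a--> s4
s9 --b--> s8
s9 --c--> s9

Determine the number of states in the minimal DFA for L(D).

Every state is reachable, so we keep all 10.
Start with accepting vs non-accepting: {s0,s2,s3,s4,s5,s6,s9} | {s1,s7,s8}.
Split {s0,s2,s3,s4,s5,s6,s9} by δ(·,a) → {s0,s2,s6,s9} and {s3,s4,s5}.
Refine {s0,s2,s6,s9} on symbol a: members go to different blocks, giving {s0,s6} and {s2,s9}.
No further refinement is possible. Final partition (4 blocks): {s0,s6} | {s1,s7,s8} | {s3,s4,s5} | {s2,s9}.

4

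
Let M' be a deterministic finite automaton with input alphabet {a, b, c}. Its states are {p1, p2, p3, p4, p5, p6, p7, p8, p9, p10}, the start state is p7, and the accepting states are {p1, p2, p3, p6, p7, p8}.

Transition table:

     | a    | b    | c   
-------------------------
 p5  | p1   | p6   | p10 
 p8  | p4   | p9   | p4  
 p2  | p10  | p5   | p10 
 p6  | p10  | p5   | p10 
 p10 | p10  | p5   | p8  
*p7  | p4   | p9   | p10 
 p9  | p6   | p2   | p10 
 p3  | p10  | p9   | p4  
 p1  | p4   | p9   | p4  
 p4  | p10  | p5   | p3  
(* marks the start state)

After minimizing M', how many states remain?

Every state is reachable, so we keep all 10.
Initial partition by acceptance: {p1,p2,p3,p6,p7,p8} | {p4,p5,p9,p10}.
Refine {p4,p5,p9,p10} on symbol a: members go to different blocks, giving {p4,p10} and {p5,p9}.
Stable partition: {p1,p2,p3,p6,p7,p8} | {p4,p10} | {p5,p9} — 3 equivalence classes.

3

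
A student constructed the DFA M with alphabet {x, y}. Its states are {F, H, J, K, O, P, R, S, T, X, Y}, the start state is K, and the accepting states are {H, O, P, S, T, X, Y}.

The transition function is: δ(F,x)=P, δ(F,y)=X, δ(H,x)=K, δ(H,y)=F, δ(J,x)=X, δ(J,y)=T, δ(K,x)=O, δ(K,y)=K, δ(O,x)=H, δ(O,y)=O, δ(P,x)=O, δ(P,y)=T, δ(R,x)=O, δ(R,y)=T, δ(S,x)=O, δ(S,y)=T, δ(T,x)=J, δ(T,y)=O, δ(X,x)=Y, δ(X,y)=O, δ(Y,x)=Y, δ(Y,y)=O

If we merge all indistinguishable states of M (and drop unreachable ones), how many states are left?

8

First remove the unreachable states {R,S}; 9 states remain.
P0 = {H,O,P,T,X,Y} | {F,J,K}.
Split {H,O,P,T,X,Y} by δ(·,x) → {O,P,X,Y} and {H,T}.
Split {O,P,X,Y} by δ(·,x) → {P,X,Y} and {O}.
On input x, block {P,X,Y} splits into {X,Y} and {P}.
On input x, block {F,J,K} splits into {J} and {K} and {F}.
Refine {H,T} on symbol x: members go to different blocks, giving {H} and {T}.
Stable partition: {X,Y} | {J} | {H} | {O} | {P} | {K} | {F} | {T} — 8 equivalence classes.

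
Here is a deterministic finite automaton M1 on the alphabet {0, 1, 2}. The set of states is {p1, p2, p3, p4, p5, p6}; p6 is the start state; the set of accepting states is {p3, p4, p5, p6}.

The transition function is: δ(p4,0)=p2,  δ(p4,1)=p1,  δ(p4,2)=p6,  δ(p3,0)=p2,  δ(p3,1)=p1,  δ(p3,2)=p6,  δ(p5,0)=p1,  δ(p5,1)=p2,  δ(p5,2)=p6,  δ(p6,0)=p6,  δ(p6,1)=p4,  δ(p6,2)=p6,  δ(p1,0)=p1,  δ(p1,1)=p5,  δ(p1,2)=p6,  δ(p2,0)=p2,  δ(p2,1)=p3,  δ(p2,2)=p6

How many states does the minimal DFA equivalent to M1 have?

3

All states are reachable from the start state.
P0 = {p3,p4,p5,p6} | {p1,p2}.
On input 0, block {p3,p4,p5,p6} splits into {p3,p4,p5} and {p6}.
No further refinement is possible. Final partition (3 blocks): {p3,p4,p5} | {p1,p2} | {p6}.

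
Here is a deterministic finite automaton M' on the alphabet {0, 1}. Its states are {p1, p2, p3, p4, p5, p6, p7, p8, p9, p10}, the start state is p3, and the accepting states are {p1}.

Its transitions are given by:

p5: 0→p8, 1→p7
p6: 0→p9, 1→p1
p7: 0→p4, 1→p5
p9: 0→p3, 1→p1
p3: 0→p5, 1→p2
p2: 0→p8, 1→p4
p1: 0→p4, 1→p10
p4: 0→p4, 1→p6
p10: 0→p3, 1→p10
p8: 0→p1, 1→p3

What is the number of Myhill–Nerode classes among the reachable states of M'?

10

Start with accepting vs non-accepting: {p1} | {p2,p3,p4,p5,p6,p7,p8,p9,p10}.
On input 0, block {p2,p3,p4,p5,p6,p7,p8,p9,p10} splits into {p2,p3,p4,p5,p6,p7,p9,p10} and {p8}.
Split {p2,p3,p4,p5,p6,p7,p9,p10} by δ(·,0) → {p3,p4,p6,p7,p9,p10} and {p2,p5}.
Split {p3,p4,p6,p7,p9,p10} by δ(·,0) → {p4,p6,p7,p9,p10} and {p3}.
On input 0, block {p4,p6,p7,p9,p10} splits into {p4,p6,p7} and {p9,p10}.
Split {p4,p6,p7} by δ(·,0) → {p4,p7} and {p6}.
Refine {p4,p7} on symbol 1: members go to different blocks, giving {p4} and {p7}.
Refine {p2,p5} on symbol 1: members go to different blocks, giving {p2} and {p5}.
Refine {p9,p10} on symbol 1: members go to different blocks, giving {p9} and {p10}.
Stable partition: {p1} | {p4} | {p8} | {p2} | {p3} | {p9} | {p6} | {p7} | {p5} | {p10} — 10 equivalence classes.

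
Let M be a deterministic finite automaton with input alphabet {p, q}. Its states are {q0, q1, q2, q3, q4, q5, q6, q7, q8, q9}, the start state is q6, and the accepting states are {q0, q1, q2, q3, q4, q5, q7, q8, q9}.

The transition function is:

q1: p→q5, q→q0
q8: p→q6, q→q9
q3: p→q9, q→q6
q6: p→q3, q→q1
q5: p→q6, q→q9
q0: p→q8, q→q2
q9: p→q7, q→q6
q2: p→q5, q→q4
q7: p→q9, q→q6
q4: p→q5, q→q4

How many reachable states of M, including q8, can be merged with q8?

Every state is reachable, so we keep all 10.
Initial partition by acceptance: {q0,q1,q2,q3,q4,q5,q7,q8,q9} | {q6}.
Split {q0,q1,q2,q3,q4,q5,q7,q8,q9} by δ(·,p) → {q0,q1,q2,q3,q4,q7,q9} and {q5,q8}.
On input p, block {q0,q1,q2,q3,q4,q7,q9} splits into {q0,q1,q2,q4} and {q3,q7,q9}.
The partition is now stable with 4 blocks: {q0,q1,q2,q4} | {q6} | {q5,q8} | {q3,q7,q9}.
The equivalence class containing q8 is {q5,q8}, of size 2.

2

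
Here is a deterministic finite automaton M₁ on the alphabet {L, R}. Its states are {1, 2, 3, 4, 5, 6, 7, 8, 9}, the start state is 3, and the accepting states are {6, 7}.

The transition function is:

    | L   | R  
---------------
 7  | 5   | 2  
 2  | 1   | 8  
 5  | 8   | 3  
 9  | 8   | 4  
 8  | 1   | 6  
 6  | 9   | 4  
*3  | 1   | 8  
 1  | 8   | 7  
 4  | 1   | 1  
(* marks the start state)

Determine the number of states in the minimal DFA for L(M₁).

Every state is reachable, so we keep all 9.
P0 = {6,7} | {1,2,3,4,5,8,9}.
Refine {1,2,3,4,5,8,9} on symbol R: members go to different blocks, giving {2,3,4,5,9} and {1,8}.
On input R, block {2,3,4,5,9} splits into {2,3,4} and {5,9}.
Stable partition: {6,7} | {2,3,4} | {1,8} | {5,9} — 4 equivalence classes.

4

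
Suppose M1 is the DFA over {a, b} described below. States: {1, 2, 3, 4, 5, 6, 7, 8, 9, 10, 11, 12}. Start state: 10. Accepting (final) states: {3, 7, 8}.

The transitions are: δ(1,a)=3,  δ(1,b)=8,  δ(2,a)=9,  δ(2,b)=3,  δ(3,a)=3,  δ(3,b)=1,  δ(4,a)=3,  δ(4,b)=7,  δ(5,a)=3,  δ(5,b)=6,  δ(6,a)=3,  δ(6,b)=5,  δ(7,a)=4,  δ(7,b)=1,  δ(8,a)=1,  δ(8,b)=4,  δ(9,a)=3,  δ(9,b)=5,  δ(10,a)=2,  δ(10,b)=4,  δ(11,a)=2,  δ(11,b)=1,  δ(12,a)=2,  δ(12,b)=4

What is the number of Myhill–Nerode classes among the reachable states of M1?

6

States {11,12} cannot be reached from the start state, so discard them.
P0 = {3,7,8} | {1,2,4,5,6,9,10}.
Split {3,7,8} by δ(·,a) → {7,8} and {3}.
Refine {1,2,4,5,6,9,10} on symbol a: members go to different blocks, giving {1,4,5,6,9} and {2,10}.
Split {1,4,5,6,9} by δ(·,b) → {5,6,9} and {1,4}.
Split {2,10} by δ(·,a) → {2} and {10}.
Stable partition: {7,8} | {5,6,9} | {3} | {2} | {1,4} | {10} — 6 equivalence classes.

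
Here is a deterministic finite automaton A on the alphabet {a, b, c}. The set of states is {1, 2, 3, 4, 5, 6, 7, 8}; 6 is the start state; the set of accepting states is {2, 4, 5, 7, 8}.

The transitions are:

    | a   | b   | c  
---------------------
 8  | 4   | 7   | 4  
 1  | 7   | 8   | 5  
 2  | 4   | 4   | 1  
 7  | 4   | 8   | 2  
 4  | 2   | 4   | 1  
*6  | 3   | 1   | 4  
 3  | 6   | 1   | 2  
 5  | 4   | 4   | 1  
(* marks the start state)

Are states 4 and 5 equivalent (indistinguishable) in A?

Yes

Every state is reachable, so we keep all 8.
P0 = {2,4,5,7,8} | {1,3,6}.
Split {2,4,5,7,8} by δ(·,c) → {2,4,5} and {7,8}.
Split {1,3,6} by δ(·,a) → {3,6} and {1}.
The partition is now stable with 4 blocks: {2,4,5} | {3,6} | {7,8} | {1}.
4 and 5 lie in the same block of the stable partition, so they are equivalent — no string distinguishes them.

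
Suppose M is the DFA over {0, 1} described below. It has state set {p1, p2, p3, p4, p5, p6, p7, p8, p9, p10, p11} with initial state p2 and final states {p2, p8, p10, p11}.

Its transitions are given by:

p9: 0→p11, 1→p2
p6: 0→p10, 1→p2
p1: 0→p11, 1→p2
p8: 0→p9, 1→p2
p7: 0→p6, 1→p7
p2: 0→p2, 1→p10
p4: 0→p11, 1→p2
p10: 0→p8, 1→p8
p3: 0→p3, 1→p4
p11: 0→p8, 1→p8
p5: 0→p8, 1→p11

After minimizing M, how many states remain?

4

States {p1,p3,p4,p5,p6,p7} cannot be reached from the start state, so discard them.
Initial partition by acceptance: {p2,p8,p10,p11} | {p9}.
On input 0, block {p2,p8,p10,p11} splits into {p2,p10,p11} and {p8}.
Refine {p2,p10,p11} on symbol 0: members go to different blocks, giving {p10,p11} and {p2}.
The partition is now stable with 4 blocks: {p10,p11} | {p9} | {p8} | {p2}.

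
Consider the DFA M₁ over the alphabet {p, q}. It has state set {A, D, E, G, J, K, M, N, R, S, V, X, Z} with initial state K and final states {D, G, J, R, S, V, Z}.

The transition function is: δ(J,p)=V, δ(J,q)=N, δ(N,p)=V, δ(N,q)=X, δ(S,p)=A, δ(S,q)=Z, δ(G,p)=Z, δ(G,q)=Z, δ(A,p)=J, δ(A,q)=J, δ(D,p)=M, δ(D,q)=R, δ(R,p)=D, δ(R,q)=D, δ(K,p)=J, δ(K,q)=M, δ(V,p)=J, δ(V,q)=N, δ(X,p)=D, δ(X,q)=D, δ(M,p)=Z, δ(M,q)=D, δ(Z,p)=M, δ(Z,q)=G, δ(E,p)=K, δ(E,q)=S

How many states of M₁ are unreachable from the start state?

No path from K leads to A, E, S; the other 10 states are all reachable.

3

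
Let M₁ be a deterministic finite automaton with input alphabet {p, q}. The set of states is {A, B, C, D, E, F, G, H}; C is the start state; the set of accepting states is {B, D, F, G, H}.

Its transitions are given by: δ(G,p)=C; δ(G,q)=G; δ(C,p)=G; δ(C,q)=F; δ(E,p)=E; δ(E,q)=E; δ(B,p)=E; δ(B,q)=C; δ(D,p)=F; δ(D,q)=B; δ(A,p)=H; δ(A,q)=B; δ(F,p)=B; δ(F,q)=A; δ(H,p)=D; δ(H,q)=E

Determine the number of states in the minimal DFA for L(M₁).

8

Every state is reachable, so we keep all 8.
P0 = {B,D,F,G,H} | {A,C,E}.
Refine {B,D,F,G,H} on symbol p: members go to different blocks, giving {D,F,H} and {B,G}.
Split {D,F,H} by δ(·,p) → {D,H} and {F}.
Split {D,H} by δ(·,p) → {D} and {H}.
On input p, block {A,C,E} splits into {A} and {C} and {E}.
On input p, block {B,G} splits into {B} and {G}.
Stable partition: {D} | {A} | {B} | {F} | {H} | {C} | {E} | {G} — 8 equivalence classes.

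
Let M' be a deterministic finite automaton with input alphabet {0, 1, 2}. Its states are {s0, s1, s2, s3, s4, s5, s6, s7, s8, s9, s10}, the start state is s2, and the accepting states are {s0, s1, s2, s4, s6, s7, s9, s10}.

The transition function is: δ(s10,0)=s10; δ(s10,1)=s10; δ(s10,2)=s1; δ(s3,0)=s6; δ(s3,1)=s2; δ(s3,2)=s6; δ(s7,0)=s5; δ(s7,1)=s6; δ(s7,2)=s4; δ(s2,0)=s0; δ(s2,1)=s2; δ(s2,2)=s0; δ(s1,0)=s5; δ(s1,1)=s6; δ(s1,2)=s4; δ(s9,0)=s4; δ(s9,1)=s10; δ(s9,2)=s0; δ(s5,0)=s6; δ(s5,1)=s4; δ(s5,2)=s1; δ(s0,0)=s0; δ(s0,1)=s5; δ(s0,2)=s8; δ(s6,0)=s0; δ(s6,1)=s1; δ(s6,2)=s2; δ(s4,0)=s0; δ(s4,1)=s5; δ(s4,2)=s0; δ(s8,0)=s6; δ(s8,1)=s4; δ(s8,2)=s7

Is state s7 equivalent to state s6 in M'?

Reachable states from the start: {s0,s1,s2,s4,s5,s6,s7,s8}. Unreachable: {s3,s9,s10} — drop them.
Start with accepting vs non-accepting: {s0,s1,s2,s4,s6,s7} | {s5,s8}.
On input 0, block {s0,s1,s2,s4,s6,s7} splits into {s0,s2,s4,s6} and {s1,s7}.
On input 1, block {s0,s2,s4,s6} splits into {s0,s4} and {s2} and {s6}.
Refine {s0,s4} on symbol 2: members go to different blocks, giving {s0} and {s4}.
The partition is now stable with 6 blocks: {s0} | {s5,s8} | {s1,s7} | {s2} | {s6} | {s4}.
s7 and s6 end up in different blocks, so they are distinguishable. For instance, the string '0' is accepted from only s6.

No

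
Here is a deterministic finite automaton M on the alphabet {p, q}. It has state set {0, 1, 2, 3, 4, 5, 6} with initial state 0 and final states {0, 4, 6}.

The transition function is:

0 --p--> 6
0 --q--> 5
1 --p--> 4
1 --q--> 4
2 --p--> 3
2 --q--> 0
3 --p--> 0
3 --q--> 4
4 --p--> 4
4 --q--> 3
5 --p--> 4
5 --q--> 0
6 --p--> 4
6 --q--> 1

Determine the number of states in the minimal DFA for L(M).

2

First remove the unreachable states {2}; 6 states remain.
P0 = {0,4,6} | {1,3,5}.
Stable partition: {0,4,6} | {1,3,5} — 2 equivalence classes.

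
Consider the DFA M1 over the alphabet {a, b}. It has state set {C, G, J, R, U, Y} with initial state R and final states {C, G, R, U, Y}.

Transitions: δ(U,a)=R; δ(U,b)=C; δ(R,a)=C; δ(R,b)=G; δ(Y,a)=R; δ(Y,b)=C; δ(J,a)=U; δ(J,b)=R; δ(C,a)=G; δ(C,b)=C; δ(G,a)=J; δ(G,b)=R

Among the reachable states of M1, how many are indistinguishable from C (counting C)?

States {Y} cannot be reached from the start state, so discard them.
P0 = {C,G,R,U} | {J}.
On input a, block {C,G,R,U} splits into {C,R,U} and {G}.
Split {C,R,U} by δ(·,a) → {R,U} and {C}.
Refine {R,U} on symbol a: members go to different blocks, giving {U} and {R}.
Stable partition: {U} | {J} | {G} | {C} | {R} — 5 equivalence classes.
The equivalence class containing C is {C}, of size 1.

1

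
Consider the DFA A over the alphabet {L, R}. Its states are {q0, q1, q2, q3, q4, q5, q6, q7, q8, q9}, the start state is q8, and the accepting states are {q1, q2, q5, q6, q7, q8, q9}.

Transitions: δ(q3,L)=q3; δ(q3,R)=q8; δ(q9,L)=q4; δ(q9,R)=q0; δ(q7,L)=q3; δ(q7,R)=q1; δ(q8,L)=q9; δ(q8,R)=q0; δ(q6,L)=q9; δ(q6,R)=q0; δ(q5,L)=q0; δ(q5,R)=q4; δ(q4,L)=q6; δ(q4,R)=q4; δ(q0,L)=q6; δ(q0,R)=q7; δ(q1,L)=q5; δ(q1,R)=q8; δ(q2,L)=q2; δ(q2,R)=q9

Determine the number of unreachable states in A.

1

Starting at q8 and following transitions, the reachable set is {q0, q1, q3, q4, q5, q6, q7, q8, q9}. That leaves q2 unreachable — 1 in total.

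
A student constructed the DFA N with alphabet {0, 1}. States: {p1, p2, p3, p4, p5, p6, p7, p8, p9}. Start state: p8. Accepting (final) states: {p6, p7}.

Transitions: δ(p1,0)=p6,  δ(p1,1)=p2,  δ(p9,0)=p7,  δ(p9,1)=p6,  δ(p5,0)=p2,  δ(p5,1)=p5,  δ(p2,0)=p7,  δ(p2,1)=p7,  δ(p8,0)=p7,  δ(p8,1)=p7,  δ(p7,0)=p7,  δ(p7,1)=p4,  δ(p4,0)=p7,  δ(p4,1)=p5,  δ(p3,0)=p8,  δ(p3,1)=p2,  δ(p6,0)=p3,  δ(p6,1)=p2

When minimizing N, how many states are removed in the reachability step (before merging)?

BFS from p8 reaches {p2, p4, p5, p7, p8}; the 4 state(s) p1, p3, p6, p9 are never visited.

4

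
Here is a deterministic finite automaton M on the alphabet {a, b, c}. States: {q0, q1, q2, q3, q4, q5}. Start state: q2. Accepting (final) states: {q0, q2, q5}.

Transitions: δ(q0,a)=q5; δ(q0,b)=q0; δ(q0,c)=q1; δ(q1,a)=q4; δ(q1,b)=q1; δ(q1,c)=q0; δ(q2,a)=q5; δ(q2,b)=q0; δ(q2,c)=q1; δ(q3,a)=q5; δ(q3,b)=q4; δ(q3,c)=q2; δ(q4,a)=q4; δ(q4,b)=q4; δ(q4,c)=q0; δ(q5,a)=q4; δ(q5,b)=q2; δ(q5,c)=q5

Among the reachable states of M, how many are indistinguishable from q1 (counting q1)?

2

States {q3} cannot be reached from the start state, so discard them.
Start with accepting vs non-accepting: {q0,q2,q5} | {q1,q4}.
Split {q0,q2,q5} by δ(·,a) → {q0,q2} and {q5}.
Stable partition: {q0,q2} | {q1,q4} | {q5} — 3 equivalence classes.
The equivalence class containing q1 is {q1,q4}, of size 2.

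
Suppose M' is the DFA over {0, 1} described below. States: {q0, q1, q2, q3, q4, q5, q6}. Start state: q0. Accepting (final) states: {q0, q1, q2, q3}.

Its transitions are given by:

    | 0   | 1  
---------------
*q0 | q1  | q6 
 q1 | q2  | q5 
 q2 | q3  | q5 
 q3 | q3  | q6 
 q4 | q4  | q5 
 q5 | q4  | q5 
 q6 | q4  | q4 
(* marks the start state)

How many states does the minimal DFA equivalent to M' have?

All states are reachable from the start state.
Start with accepting vs non-accepting: {q0,q1,q2,q3} | {q4,q5,q6}.
The partition is now stable with 2 blocks: {q0,q1,q2,q3} | {q4,q5,q6}.

2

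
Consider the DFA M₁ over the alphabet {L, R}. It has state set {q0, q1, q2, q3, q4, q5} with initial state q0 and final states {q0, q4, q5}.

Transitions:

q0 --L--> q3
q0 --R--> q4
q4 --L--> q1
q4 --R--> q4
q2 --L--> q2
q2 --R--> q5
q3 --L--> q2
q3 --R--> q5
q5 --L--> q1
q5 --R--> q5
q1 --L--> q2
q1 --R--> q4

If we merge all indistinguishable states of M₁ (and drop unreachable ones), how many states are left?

All states are reachable from the start state.
P0 = {q0,q4,q5} | {q1,q2,q3}.
The partition is now stable with 2 blocks: {q0,q4,q5} | {q1,q2,q3}.

2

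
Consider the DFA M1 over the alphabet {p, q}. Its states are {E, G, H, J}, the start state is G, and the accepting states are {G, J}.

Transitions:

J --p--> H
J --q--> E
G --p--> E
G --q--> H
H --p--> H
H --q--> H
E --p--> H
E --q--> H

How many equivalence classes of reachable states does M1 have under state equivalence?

States {J} cannot be reached from the start state, so discard them.
Start with accepting vs non-accepting: {G} | {E,H}.
The partition is now stable with 2 blocks: {G} | {E,H}.

2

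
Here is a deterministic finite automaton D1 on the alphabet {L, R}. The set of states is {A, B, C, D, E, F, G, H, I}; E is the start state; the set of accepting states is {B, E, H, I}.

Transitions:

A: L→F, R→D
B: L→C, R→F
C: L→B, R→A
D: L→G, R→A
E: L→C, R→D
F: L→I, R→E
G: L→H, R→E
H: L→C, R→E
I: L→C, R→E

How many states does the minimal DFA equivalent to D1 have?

6

P0 = {B,E,H,I} | {A,C,D,F,G}.
Split {B,E,H,I} by δ(·,R) → {B,E} and {H,I}.
Refine {A,C,D,F,G} on symbol L: members go to different blocks, giving {A,D} and {F,G} and {C}.
Split {B,E} by δ(·,R) → {B} and {E}.
Stable partition: {B} | {A,D} | {H,I} | {F,G} | {C} | {E} — 6 equivalence classes.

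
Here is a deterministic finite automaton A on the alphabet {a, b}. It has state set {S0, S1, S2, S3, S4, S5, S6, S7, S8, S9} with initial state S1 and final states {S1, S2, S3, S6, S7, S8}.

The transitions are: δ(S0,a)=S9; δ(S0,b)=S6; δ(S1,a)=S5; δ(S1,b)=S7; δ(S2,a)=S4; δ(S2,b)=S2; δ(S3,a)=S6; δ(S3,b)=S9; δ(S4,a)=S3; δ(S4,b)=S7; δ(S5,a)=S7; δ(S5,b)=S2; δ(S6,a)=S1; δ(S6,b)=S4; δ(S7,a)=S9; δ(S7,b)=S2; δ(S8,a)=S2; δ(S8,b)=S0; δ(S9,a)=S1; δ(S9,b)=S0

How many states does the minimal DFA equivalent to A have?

Reachable states from the start: {S0,S1,S2,S3,S4,S5,S6,S7,S9}. Unreachable: {S8} — drop them.
Initial partition by acceptance: {S1,S2,S3,S6,S7} | {S0,S4,S5,S9}.
Split {S1,S2,S3,S6,S7} by δ(·,a) → {S1,S2,S7} and {S3,S6}.
Refine {S0,S4,S5,S9} on symbol a: members go to different blocks, giving {S5,S9} and {S0} and {S4}.
Refine {S1,S2,S7} on symbol a: members go to different blocks, giving {S1,S7} and {S2}.
Refine {S1,S7} on symbol b: members go to different blocks, giving {S1} and {S7}.
On input a, block {S5,S9} splits into {S5} and {S9}.
Refine {S3,S6} on symbol a: members go to different blocks, giving {S3} and {S6}.
The partition is now stable with 9 blocks: {S1} | {S5} | {S3} | {S0} | {S4} | {S2} | {S7} | {S9} | {S6}.

9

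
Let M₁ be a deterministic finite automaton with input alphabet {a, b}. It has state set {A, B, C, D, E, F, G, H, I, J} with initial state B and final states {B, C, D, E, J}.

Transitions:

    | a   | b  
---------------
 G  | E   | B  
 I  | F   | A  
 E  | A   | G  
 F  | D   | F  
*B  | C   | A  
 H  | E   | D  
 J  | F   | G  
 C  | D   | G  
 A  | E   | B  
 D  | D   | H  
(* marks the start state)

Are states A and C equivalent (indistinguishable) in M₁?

States {F,I,J} cannot be reached from the start state, so discard them.
Initial partition by acceptance: {B,C,D,E} | {A,G,H}.
On input a, block {B,C,D,E} splits into {B,C,D} and {E}.
No further refinement is possible. Final partition (3 blocks): {B,C,D} | {A,G,H} | {E}.
A and C end up in different blocks, so they are distinguishable. For instance, the string 'ε' is accepted from only C.

No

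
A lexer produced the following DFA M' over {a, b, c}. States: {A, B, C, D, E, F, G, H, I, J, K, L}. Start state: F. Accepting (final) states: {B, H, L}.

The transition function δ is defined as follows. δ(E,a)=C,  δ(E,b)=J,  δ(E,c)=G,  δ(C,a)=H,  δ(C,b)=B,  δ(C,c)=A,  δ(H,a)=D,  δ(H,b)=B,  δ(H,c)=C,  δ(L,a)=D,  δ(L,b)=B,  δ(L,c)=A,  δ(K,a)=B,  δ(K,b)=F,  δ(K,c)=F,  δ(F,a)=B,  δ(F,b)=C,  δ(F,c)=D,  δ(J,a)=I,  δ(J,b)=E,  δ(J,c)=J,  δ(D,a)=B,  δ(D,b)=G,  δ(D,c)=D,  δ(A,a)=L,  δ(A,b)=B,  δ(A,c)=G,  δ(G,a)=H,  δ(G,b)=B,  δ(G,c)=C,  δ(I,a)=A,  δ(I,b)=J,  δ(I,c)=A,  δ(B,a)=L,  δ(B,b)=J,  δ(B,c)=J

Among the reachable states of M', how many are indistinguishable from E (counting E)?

2

States {K} cannot be reached from the start state, so discard them.
P0 = {B,H,L} | {A,C,D,E,F,G,I,J}.
Split {B,H,L} by δ(·,a) → {H,L} and {B}.
Refine {A,C,D,E,F,G,I,J} on symbol a: members go to different blocks, giving {A,C,G} and {E,I,J} and {D,F}.
Refine {E,I,J} on symbol a: members go to different blocks, giving {E,I} and {J}.
The partition is now stable with 6 blocks: {H,L} | {A,C,G} | {B} | {E,I} | {D,F} | {J}.
The equivalence class containing E is {E,I}, of size 2.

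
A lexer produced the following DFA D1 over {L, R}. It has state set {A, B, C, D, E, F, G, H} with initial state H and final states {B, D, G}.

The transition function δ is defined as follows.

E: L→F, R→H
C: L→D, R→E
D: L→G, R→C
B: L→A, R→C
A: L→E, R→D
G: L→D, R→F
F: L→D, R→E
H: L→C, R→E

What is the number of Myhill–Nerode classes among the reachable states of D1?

States {A,B} cannot be reached from the start state, so discard them.
P0 = {D,G} | {C,E,F,H}.
Refine {C,E,F,H} on symbol L: members go to different blocks, giving {C,F} and {E,H}.
The partition is now stable with 3 blocks: {D,G} | {C,F} | {E,H}.

3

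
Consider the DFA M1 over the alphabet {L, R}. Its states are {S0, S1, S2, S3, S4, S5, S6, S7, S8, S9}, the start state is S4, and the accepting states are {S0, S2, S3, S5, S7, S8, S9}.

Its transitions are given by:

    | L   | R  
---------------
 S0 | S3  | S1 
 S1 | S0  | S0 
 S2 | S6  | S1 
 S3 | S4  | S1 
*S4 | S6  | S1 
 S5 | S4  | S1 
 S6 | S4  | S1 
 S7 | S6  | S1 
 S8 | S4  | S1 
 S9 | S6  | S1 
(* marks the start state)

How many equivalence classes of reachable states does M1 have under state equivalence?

First remove the unreachable states {S2,S5,S7,S8,S9}; 5 states remain.
Start with accepting vs non-accepting: {S0,S3} | {S1,S4,S6}.
Refine {S0,S3} on symbol L: members go to different blocks, giving {S0} and {S3}.
On input L, block {S1,S4,S6} splits into {S4,S6} and {S1}.
The partition is now stable with 4 blocks: {S0} | {S4,S6} | {S3} | {S1}.

4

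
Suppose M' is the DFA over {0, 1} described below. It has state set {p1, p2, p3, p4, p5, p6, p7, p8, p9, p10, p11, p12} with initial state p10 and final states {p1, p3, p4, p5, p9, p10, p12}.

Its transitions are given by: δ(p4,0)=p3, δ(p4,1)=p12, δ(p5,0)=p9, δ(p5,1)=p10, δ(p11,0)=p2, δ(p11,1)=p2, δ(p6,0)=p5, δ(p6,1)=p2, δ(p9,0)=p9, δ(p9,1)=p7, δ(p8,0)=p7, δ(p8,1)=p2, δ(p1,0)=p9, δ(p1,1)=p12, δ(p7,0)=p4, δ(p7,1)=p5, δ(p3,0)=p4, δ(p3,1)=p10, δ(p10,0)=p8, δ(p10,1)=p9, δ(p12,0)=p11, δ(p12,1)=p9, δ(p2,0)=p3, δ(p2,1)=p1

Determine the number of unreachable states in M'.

1

Starting at p10 and following transitions, the reachable set is {p1, p2, p3, p4, p5, p7, p8, p9, p10, p11, p12}. That leaves p6 unreachable — 1 in total.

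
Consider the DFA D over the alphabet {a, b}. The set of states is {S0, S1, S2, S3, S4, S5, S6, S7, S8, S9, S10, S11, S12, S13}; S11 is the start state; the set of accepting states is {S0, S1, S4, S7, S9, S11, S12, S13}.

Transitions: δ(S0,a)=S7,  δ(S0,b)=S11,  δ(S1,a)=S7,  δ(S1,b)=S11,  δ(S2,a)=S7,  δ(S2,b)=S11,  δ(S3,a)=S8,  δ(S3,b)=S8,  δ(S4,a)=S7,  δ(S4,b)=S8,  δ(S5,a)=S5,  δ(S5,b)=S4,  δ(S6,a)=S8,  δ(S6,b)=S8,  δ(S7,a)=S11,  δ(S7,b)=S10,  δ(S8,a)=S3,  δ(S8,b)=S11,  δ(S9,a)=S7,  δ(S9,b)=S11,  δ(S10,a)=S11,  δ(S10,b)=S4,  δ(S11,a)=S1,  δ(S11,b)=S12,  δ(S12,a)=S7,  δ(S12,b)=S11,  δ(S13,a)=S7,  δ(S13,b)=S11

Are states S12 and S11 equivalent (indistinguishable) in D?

No

First remove the unreachable states {S0,S2,S5,S6,S9,S13}; 8 states remain.
Initial partition by acceptance: {S1,S4,S7,S11,S12} | {S3,S8,S10}.
On input b, block {S1,S4,S7,S11,S12} splits into {S1,S11,S12} and {S4,S7}.
Split {S1,S11,S12} by δ(·,a) → {S1,S12} and {S11}.
Split {S3,S8,S10} by δ(·,a) → {S3,S8} and {S10}.
Refine {S3,S8} on symbol b: members go to different blocks, giving {S3} and {S8}.
Split {S4,S7} by δ(·,a) → {S4} and {S7}.
Stable partition: {S1,S12} | {S3} | {S4} | {S11} | {S10} | {S8} | {S7} — 7 equivalence classes.
S12 and S11 end up in different blocks, so they are distinguishable. For instance, the string 'ab' is accepted from only S11.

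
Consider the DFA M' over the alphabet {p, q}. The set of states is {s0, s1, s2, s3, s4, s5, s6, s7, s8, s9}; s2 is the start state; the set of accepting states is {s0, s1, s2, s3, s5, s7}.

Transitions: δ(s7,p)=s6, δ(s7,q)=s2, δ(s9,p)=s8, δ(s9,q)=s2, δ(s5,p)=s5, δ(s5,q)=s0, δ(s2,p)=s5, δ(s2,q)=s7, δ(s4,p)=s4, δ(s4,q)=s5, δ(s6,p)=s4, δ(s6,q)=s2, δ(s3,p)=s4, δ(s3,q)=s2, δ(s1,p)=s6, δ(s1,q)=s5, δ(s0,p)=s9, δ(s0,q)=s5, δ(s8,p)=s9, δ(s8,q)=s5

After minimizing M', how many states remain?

3

States {s1,s3} cannot be reached from the start state, so discard them.
Initial partition by acceptance: {s0,s2,s5,s7} | {s4,s6,s8,s9}.
On input p, block {s0,s2,s5,s7} splits into {s0,s7} and {s2,s5}.
Stable partition: {s0,s7} | {s4,s6,s8,s9} | {s2,s5} — 3 equivalence classes.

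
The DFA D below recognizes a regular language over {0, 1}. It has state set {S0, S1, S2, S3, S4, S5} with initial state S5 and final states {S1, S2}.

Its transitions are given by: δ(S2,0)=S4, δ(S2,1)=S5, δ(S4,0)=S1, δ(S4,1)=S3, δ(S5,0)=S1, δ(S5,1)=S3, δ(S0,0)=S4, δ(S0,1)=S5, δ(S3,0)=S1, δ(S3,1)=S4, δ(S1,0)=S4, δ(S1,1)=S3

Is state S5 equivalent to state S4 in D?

Reachable states from the start: {S1,S3,S4,S5}. Unreachable: {S0,S2} — drop them.
Initial partition by acceptance: {S1} | {S3,S4,S5}.
Stable partition: {S1} | {S3,S4,S5} — 2 equivalence classes.
S5 and S4 lie in the same block of the stable partition, so they are equivalent — no string distinguishes them.

Yes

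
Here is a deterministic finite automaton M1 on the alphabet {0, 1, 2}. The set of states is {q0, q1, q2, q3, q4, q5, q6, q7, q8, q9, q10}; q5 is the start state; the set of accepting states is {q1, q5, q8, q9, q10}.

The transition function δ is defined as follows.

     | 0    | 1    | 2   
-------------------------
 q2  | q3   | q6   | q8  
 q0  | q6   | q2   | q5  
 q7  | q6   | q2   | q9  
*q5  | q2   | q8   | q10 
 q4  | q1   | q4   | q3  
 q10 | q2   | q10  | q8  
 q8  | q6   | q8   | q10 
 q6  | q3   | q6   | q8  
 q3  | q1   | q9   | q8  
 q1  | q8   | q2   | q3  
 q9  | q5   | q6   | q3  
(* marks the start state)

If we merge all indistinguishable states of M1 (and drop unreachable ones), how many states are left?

4

States {q0,q4,q7} cannot be reached from the start state, so discard them.
Initial partition by acceptance: {q1,q5,q8,q9,q10} | {q2,q3,q6}.
Refine {q1,q5,q8,q9,q10} on symbol 0: members go to different blocks, giving {q5,q8,q10} and {q1,q9}.
On input 0, block {q2,q3,q6} splits into {q2,q6} and {q3}.
The partition is now stable with 4 blocks: {q5,q8,q10} | {q2,q6} | {q1,q9} | {q3}.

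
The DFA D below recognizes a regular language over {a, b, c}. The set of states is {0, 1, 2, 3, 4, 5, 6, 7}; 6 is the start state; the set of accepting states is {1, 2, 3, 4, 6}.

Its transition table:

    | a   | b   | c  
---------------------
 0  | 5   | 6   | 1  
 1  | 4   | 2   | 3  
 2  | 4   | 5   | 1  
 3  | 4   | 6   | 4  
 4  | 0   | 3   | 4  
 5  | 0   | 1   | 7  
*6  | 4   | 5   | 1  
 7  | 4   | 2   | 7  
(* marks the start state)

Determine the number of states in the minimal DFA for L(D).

7

Every state is reachable, so we keep all 8.
Start with accepting vs non-accepting: {1,2,3,4,6} | {0,5,7}.
On input a, block {1,2,3,4,6} splits into {1,2,3,6} and {4}.
Refine {1,2,3,6} on symbol b: members go to different blocks, giving {1,3} and {2,6}.
Refine {1,3} on symbol c: members go to different blocks, giving {1} and {3}.
On input a, block {0,5,7} splits into {0,5} and {7}.
Split {0,5} by δ(·,b) → {0} and {5}.
No further refinement is possible. Final partition (7 blocks): {1} | {0} | {4} | {2,6} | {3} | {7} | {5}.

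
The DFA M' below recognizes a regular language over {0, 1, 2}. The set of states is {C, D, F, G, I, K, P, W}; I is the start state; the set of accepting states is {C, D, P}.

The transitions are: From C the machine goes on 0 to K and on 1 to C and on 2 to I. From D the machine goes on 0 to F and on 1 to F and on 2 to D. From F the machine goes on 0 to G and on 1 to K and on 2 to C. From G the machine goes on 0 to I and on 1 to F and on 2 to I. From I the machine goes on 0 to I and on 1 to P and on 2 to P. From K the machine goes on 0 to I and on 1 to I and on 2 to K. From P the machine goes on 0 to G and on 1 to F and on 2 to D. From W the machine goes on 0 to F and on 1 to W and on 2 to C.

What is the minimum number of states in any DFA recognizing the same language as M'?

7

First remove the unreachable states {W}; 7 states remain.
P0 = {C,D,P} | {F,G,I,K}.
Split {C,D,P} by δ(·,1) → {D,P} and {C}.
On input 1, block {F,G,I,K} splits into {F,G,K} and {I}.
On input 0, block {F,G,K} splits into {G,K} and {F}.
Refine {D,P} on symbol 0: members go to different blocks, giving {D} and {P}.
Refine {G,K} on symbol 1: members go to different blocks, giving {G} and {K}.
No further refinement is possible. Final partition (7 blocks): {D} | {G} | {C} | {I} | {F} | {P} | {K}.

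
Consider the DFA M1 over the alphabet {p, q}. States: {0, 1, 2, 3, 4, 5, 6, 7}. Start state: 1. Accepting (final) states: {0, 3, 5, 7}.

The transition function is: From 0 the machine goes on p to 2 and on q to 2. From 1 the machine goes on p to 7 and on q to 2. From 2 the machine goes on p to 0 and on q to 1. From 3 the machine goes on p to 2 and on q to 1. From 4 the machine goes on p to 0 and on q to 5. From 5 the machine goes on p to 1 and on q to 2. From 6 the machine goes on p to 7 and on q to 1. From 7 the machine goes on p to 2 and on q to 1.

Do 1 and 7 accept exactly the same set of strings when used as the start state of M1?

No

States {3,4,5,6} cannot be reached from the start state, so discard them.
Start with accepting vs non-accepting: {0,7} | {1,2}.
Stable partition: {0,7} | {1,2} — 2 equivalence classes.
1 and 7 end up in different blocks, so they are distinguishable. For instance, the string 'ε' is accepted from only 7.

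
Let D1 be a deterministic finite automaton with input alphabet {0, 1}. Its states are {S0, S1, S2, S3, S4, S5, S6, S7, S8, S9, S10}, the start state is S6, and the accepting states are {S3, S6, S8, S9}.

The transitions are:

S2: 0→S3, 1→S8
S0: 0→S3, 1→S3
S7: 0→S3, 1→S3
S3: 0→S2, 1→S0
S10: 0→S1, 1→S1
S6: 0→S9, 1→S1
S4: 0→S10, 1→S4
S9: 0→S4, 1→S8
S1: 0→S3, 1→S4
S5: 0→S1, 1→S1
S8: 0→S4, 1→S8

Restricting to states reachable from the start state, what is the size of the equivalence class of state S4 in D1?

1

Reachable states from the start: {S0,S1,S2,S3,S4,S6,S8,S9,S10}. Unreachable: {S5,S7} — drop them.
Start with accepting vs non-accepting: {S3,S6,S8,S9} | {S0,S1,S2,S4,S10}.
Split {S3,S6,S8,S9} by δ(·,0) → {S3,S8,S9} and {S6}.
On input 1, block {S3,S8,S9} splits into {S8,S9} and {S3}.
Refine {S0,S1,S2,S4,S10} on symbol 0: members go to different blocks, giving {S0,S1,S2} and {S4,S10}.
Split {S0,S1,S2} by δ(·,1) → {S0} and {S1} and {S2}.
Refine {S4,S10} on symbol 0: members go to different blocks, giving {S4} and {S10}.
Stable partition: {S8,S9} | {S0} | {S6} | {S3} | {S4} | {S1} | {S2} | {S10} — 8 equivalence classes.
State S4 belongs to the block {S4}, which has 1 states.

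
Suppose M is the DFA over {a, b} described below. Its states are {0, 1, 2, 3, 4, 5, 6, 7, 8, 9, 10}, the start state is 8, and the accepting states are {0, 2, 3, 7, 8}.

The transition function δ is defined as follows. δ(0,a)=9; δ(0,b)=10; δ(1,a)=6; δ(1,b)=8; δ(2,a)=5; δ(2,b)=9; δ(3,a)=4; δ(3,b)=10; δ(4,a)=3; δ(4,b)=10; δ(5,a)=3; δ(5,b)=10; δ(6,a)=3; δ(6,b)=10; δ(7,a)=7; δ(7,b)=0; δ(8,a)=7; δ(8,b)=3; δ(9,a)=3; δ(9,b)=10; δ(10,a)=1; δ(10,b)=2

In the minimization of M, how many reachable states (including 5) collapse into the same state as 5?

4

All states are reachable from the start state.
P0 = {0,2,3,7,8} | {1,4,5,6,9,10}.
Refine {0,2,3,7,8} on symbol a: members go to different blocks, giving {0,2,3} and {7,8}.
Refine {1,4,5,6,9,10} on symbol a: members go to different blocks, giving {4,5,6,9} and {1,10}.
Refine {0,2,3} on symbol b: members go to different blocks, giving {0,3} and {2}.
On input a, block {1,10} splits into {1} and {10}.
The partition is now stable with 6 blocks: {0,3} | {4,5,6,9} | {7,8} | {1} | {2} | {10}.
State 5 belongs to the block {4,5,6,9}, which has 4 states.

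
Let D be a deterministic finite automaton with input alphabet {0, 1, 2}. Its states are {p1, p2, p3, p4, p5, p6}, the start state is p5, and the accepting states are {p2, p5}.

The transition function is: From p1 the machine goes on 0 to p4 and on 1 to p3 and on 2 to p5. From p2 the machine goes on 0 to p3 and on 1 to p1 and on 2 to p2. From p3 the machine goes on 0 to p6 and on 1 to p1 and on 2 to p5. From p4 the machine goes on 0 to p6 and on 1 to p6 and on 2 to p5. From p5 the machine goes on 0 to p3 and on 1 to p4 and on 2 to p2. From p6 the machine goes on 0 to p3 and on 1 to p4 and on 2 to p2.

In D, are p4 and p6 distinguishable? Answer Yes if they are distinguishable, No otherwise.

Initial partition by acceptance: {p2,p5} | {p1,p3,p4,p6}.
The partition is now stable with 2 blocks: {p2,p5} | {p1,p3,p4,p6}.
p4 and p6 lie in the same block of the stable partition, so they are equivalent — no string distinguishes them.

No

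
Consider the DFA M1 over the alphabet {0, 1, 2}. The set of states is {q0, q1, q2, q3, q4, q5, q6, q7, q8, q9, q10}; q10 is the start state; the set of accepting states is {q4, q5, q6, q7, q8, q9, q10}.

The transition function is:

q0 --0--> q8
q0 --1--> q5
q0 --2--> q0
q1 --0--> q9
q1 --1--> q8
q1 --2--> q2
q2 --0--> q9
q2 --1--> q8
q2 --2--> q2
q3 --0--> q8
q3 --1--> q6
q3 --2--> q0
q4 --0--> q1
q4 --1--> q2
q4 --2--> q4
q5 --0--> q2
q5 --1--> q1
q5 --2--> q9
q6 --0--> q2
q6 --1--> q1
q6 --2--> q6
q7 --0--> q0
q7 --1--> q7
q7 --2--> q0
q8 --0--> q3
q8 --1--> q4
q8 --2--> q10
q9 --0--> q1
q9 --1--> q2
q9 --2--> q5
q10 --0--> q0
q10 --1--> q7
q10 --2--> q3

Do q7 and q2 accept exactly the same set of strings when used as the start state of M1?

No

Start with accepting vs non-accepting: {q4,q5,q6,q7,q8,q9,q10} | {q0,q1,q2,q3}.
On input 1, block {q4,q5,q6,q7,q8,q9,q10} splits into {q4,q5,q6,q9} and {q7,q8,q10}.
On input 0, block {q0,q1,q2,q3} splits into {q0,q3} and {q1,q2}.
Split {q7,q8,q10} by δ(·,1) → {q7,q10} and {q8}.
The partition is now stable with 5 blocks: {q4,q5,q6,q9} | {q0,q3} | {q7,q10} | {q1,q2} | {q8}.
q7 and q2 end up in different blocks, so they are distinguishable. For instance, the string 'ε' is accepted from only q7.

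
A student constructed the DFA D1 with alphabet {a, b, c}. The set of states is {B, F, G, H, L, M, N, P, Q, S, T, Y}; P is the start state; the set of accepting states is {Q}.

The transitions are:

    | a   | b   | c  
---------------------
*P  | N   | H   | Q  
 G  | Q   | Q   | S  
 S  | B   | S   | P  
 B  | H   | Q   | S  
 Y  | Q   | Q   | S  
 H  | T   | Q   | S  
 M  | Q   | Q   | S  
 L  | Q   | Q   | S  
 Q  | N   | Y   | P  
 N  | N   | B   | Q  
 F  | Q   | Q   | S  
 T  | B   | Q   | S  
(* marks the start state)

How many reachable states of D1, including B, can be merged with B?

3

States {F,G,L,M} cannot be reached from the start state, so discard them.
Initial partition by acceptance: {Q} | {B,H,N,P,S,T,Y}.
Split {B,H,N,P,S,T,Y} by δ(·,a) → {B,H,N,P,S,T} and {Y}.
Refine {B,H,N,P,S,T} on symbol b: members go to different blocks, giving {B,H,T} and {N,P,S}.
Split {N,P,S} by δ(·,a) → {N,P} and {S}.
The partition is now stable with 5 blocks: {Q} | {B,H,T} | {Y} | {N,P} | {S}.
The equivalence class containing B is {B,H,T}, of size 3.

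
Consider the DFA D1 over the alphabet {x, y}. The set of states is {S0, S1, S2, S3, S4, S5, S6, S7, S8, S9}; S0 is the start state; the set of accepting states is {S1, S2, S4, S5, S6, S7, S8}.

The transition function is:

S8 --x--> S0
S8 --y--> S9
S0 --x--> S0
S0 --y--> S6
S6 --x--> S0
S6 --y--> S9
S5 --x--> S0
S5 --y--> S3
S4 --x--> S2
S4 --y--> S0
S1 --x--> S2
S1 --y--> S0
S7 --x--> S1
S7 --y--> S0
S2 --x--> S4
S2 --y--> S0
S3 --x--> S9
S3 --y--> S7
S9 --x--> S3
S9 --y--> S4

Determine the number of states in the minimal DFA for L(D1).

First remove the unreachable states {S5,S8}; 8 states remain.
P0 = {S1,S2,S4,S6,S7} | {S0,S3,S9}.
Refine {S1,S2,S4,S6,S7} on symbol x: members go to different blocks, giving {S1,S2,S4,S7} and {S6}.
Refine {S0,S3,S9} on symbol y: members go to different blocks, giving {S3,S9} and {S0}.
No further refinement is possible. Final partition (4 blocks): {S1,S2,S4,S7} | {S3,S9} | {S6} | {S0}.

4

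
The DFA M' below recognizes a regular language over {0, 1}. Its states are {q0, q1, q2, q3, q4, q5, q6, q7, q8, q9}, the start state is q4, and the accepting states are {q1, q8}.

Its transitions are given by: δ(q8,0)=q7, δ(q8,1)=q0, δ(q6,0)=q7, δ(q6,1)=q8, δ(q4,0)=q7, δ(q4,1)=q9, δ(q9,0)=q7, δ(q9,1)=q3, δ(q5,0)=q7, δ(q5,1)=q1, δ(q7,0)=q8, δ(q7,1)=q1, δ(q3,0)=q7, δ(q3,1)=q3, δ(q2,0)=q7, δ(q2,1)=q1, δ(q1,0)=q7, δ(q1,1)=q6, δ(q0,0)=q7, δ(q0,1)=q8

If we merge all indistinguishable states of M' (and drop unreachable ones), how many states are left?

States {q2,q5} cannot be reached from the start state, so discard them.
P0 = {q1,q8} | {q0,q3,q4,q6,q7,q9}.
On input 0, block {q0,q3,q4,q6,q7,q9} splits into {q0,q3,q4,q6,q9} and {q7}.
On input 1, block {q0,q3,q4,q6,q9} splits into {q3,q4,q9} and {q0,q6}.
Stable partition: {q1,q8} | {q3,q4,q9} | {q7} | {q0,q6} — 4 equivalence classes.

4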